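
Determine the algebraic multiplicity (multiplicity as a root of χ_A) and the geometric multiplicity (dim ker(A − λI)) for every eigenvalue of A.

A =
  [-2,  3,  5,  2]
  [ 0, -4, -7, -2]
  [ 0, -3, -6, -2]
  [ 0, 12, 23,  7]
λ = -2: alg = 1, geom = 1; λ = -1: alg = 3, geom = 1

Step 1 — factor the characteristic polynomial to read off the algebraic multiplicities:
  χ_A(x) = (x + 1)^3*(x + 2)

Step 2 — compute geometric multiplicities via the rank-nullity identity g(λ) = n − rank(A − λI):
  rank(A − (-2)·I) = 3, so dim ker(A − (-2)·I) = n − 3 = 1
  rank(A − (-1)·I) = 3, so dim ker(A − (-1)·I) = n − 3 = 1

Summary:
  λ = -2: algebraic multiplicity = 1, geometric multiplicity = 1
  λ = -1: algebraic multiplicity = 3, geometric multiplicity = 1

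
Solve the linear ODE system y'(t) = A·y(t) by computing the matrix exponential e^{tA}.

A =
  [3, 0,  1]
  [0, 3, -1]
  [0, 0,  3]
e^{tA} =
  [exp(3*t), 0, t*exp(3*t)]
  [0, exp(3*t), -t*exp(3*t)]
  [0, 0, exp(3*t)]

Strategy: write A = P · J · P⁻¹ where J is a Jordan canonical form, so e^{tA} = P · e^{tJ} · P⁻¹, and e^{tJ} can be computed block-by-block.

A has Jordan form
J =
  [3, 1, 0]
  [0, 3, 0]
  [0, 0, 3]
(up to reordering of blocks).

Per-block formulas:
  For a 1×1 block at λ = 3: exp(t · [3]) = [e^(3t)].
  For a 2×2 Jordan block J_2(3): exp(t · J_2(3)) = e^(3t)·(I + t·N), where N is the 2×2 nilpotent shift.

After assembling e^{tJ} and conjugating by P, we get:

e^{tA} =
  [exp(3*t), 0, t*exp(3*t)]
  [0, exp(3*t), -t*exp(3*t)]
  [0, 0, exp(3*t)]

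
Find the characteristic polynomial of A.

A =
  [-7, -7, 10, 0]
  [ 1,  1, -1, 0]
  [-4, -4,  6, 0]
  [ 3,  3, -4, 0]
x^4

Expanding det(x·I − A) (e.g. by cofactor expansion or by noting that A is similar to its Jordan form J, which has the same characteristic polynomial as A) gives
  χ_A(x) = x^4
which factors as x^4. The eigenvalues (with algebraic multiplicities) are λ = 0 with multiplicity 4.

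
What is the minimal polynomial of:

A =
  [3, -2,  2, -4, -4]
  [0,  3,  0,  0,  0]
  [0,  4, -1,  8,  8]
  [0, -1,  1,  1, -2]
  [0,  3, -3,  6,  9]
x^2 - 6*x + 9

The characteristic polynomial is χ_A(x) = (x - 3)^5, so the eigenvalues are known. The minimal polynomial is
  m_A(x) = Π_λ (x − λ)^{k_λ}
where k_λ is the size of the *largest* Jordan block for λ (equivalently, the smallest k with (A − λI)^k v = 0 for every generalised eigenvector v of λ).

  λ = 3: largest Jordan block has size 2, contributing (x − 3)^2

So m_A(x) = (x - 3)^2 = x^2 - 6*x + 9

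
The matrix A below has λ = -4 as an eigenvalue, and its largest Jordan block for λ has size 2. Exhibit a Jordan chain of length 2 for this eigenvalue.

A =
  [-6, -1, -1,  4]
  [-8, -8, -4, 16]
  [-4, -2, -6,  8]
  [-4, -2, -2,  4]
A Jordan chain for λ = -4 of length 2:
v_1 = (-2, -8, -4, -4)ᵀ
v_2 = (1, 0, 0, 0)ᵀ

Let N = A − (-4)·I. We want v_2 with N^2 v_2 = 0 but N^1 v_2 ≠ 0; then v_{j-1} := N · v_j for j = 2, …, 2.

Pick v_2 = (1, 0, 0, 0)ᵀ.
Then v_1 = N · v_2 = (-2, -8, -4, -4)ᵀ.

Sanity check: (A − (-4)·I) v_1 = (0, 0, 0, 0)ᵀ = 0. ✓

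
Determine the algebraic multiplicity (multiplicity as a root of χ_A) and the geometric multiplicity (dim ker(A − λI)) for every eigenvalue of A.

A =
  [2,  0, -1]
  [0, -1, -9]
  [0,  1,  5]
λ = 2: alg = 3, geom = 1

Step 1 — factor the characteristic polynomial to read off the algebraic multiplicities:
  χ_A(x) = (x - 2)^3

Step 2 — compute geometric multiplicities via the rank-nullity identity g(λ) = n − rank(A − λI):
  rank(A − (2)·I) = 2, so dim ker(A − (2)·I) = n − 2 = 1

Summary:
  λ = 2: algebraic multiplicity = 3, geometric multiplicity = 1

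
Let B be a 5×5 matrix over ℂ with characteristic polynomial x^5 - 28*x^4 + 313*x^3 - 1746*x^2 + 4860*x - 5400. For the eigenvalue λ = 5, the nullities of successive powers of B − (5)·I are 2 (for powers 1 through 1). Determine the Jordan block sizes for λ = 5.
Block sizes for λ = 5: [1, 1]

From the dimensions of kernels of powers, the number of Jordan blocks of size at least j is d_j − d_{j−1} where d_j = dim ker(N^j) (with d_0 = 0). Computing the differences gives [2].
The number of blocks of size exactly k is (#blocks of size ≥ k) − (#blocks of size ≥ k + 1), so the partition is: 2 block(s) of size 1.
In nonincreasing order the block sizes are [1, 1].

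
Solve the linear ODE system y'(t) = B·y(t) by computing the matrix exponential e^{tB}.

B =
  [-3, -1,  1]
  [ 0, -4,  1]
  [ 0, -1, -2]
e^{tB} =
  [exp(-3*t), -t*exp(-3*t), t*exp(-3*t)]
  [0, -t*exp(-3*t) + exp(-3*t), t*exp(-3*t)]
  [0, -t*exp(-3*t), t*exp(-3*t) + exp(-3*t)]

Strategy: write B = P · J · P⁻¹ where J is a Jordan canonical form, so e^{tB} = P · e^{tJ} · P⁻¹, and e^{tJ} can be computed block-by-block.

B has Jordan form
J =
  [-3,  1,  0]
  [ 0, -3,  0]
  [ 0,  0, -3]
(up to reordering of blocks).

Per-block formulas:
  For a 2×2 Jordan block J_2(-3): exp(t · J_2(-3)) = e^(-3t)·(I + t·N), where N is the 2×2 nilpotent shift.
  For a 1×1 block at λ = -3: exp(t · [-3]) = [e^(-3t)].

After assembling e^{tJ} and conjugating by P, we get:

e^{tB} =
  [exp(-3*t), -t*exp(-3*t), t*exp(-3*t)]
  [0, -t*exp(-3*t) + exp(-3*t), t*exp(-3*t)]
  [0, -t*exp(-3*t), t*exp(-3*t) + exp(-3*t)]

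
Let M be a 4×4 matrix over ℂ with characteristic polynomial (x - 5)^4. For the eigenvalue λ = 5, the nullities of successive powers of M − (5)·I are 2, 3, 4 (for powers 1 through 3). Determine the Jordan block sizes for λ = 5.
Block sizes for λ = 5: [3, 1]

From the dimensions of kernels of powers, the number of Jordan blocks of size at least j is d_j − d_{j−1} where d_j = dim ker(N^j) (with d_0 = 0). Computing the differences gives [2, 1, 1].
The number of blocks of size exactly k is (#blocks of size ≥ k) − (#blocks of size ≥ k + 1), so the partition is: 1 block(s) of size 1, 1 block(s) of size 3.
In nonincreasing order the block sizes are [3, 1].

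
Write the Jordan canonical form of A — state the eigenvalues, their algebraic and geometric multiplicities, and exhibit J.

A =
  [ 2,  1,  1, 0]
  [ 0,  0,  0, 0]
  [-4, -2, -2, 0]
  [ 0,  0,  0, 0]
J_2(0) ⊕ J_1(0) ⊕ J_1(0)

The characteristic polynomial is
  det(x·I − A) = x^4

Eigenvalues and multiplicities (the geometric multiplicity of λ is n − rank(A − λI), which equals the number of Jordan blocks for λ):
  λ = 0: algebraic multiplicity = 4, geometric multiplicity = 3

Determining the block sizes for each eigenvalue:
  λ = 0: 3 blocks summing to 4 forces exactly one block of size 2 and the rest size 1 → block sizes [2, 1, 1]

Assembling the blocks gives a Jordan form
J =
  [0, 1, 0, 0]
  [0, 0, 0, 0]
  [0, 0, 0, 0]
  [0, 0, 0, 0]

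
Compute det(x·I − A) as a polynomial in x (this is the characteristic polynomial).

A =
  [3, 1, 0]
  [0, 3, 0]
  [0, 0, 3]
x^3 - 9*x^2 + 27*x - 27

Expanding det(x·I − A) (e.g. by cofactor expansion or by noting that A is similar to its Jordan form J, which has the same characteristic polynomial as A) gives
  χ_A(x) = x^3 - 9*x^2 + 27*x - 27
which factors as (x - 3)^3. The eigenvalues (with algebraic multiplicities) are λ = 3 with multiplicity 3.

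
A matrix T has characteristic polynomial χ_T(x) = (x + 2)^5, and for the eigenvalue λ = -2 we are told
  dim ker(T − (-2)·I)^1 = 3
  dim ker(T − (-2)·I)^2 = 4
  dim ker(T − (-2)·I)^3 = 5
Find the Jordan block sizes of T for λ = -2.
Block sizes for λ = -2: [3, 1, 1]

From the dimensions of kernels of powers, the number of Jordan blocks of size at least j is d_j − d_{j−1} where d_j = dim ker(N^j) (with d_0 = 0). Computing the differences gives [3, 1, 1].
The number of blocks of size exactly k is (#blocks of size ≥ k) − (#blocks of size ≥ k + 1), so the partition is: 2 block(s) of size 1, 1 block(s) of size 3.
In nonincreasing order the block sizes are [3, 1, 1].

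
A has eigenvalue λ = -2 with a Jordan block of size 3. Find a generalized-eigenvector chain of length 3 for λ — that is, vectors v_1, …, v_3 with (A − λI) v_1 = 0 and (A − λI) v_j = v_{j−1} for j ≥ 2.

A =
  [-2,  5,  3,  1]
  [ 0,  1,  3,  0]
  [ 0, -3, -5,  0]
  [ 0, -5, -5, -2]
A Jordan chain for λ = -2 of length 3:
v_1 = (1, 0, 0, 0)ᵀ
v_2 = (5, 3, -3, -5)ᵀ
v_3 = (0, 1, 0, 0)ᵀ

Let N = A − (-2)·I. We want v_3 with N^3 v_3 = 0 but N^2 v_3 ≠ 0; then v_{j-1} := N · v_j for j = 3, …, 2.

Pick v_3 = (0, 1, 0, 0)ᵀ.
Then v_2 = N · v_3 = (5, 3, -3, -5)ᵀ.
Then v_1 = N · v_2 = (1, 0, 0, 0)ᵀ.

Sanity check: (A − (-2)·I) v_1 = (0, 0, 0, 0)ᵀ = 0. ✓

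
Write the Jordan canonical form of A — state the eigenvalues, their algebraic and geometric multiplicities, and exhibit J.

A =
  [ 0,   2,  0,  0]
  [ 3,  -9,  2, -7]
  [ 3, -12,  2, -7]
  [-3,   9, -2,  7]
J_3(0) ⊕ J_1(0)

The characteristic polynomial is
  det(x·I − A) = x^4

Eigenvalues and multiplicities (the geometric multiplicity of λ is n − rank(A − λI), which equals the number of Jordan blocks for λ):
  λ = 0: algebraic multiplicity = 4, geometric multiplicity = 2

Determining the block sizes for each eigenvalue:
  λ = 0: with am = 4 and gm = 2, the partition is not yet determined (e.g. several partitions of 4 into 2 parts exist). Let N = A − (0)·I. Computing rank(N^1) = 2, rank(N^2) = 1, rank(N^3) = 0; the number of blocks of size ≥ j is rank(N^{j−1}) − rank(N^j), giving [2, 1, 1]. So we have 1 block(s) of size 3, 1 block(s) of size 1 → block sizes [3, 1]

Assembling the blocks gives a Jordan form
J =
  [0, 1, 0, 0]
  [0, 0, 1, 0]
  [0, 0, 0, 0]
  [0, 0, 0, 0]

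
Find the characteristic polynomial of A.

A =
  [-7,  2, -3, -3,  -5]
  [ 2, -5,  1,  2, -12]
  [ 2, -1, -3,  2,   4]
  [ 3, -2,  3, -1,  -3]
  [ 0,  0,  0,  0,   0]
x^5 + 16*x^4 + 96*x^3 + 256*x^2 + 256*x

Expanding det(x·I − A) (e.g. by cofactor expansion or by noting that A is similar to its Jordan form J, which has the same characteristic polynomial as A) gives
  χ_A(x) = x^5 + 16*x^4 + 96*x^3 + 256*x^2 + 256*x
which factors as x*(x + 4)^4. The eigenvalues (with algebraic multiplicities) are λ = -4 with multiplicity 4, λ = 0 with multiplicity 1.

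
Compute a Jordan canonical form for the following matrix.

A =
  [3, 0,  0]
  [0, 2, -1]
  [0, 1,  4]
J_2(3) ⊕ J_1(3)

The characteristic polynomial is
  det(x·I − A) = x^3 - 9*x^2 + 27*x - 27 = (x - 3)^3

Eigenvalues and multiplicities (the geometric multiplicity of λ is n − rank(A − λI), which equals the number of Jordan blocks for λ):
  λ = 3: algebraic multiplicity = 3, geometric multiplicity = 2

Determining the block sizes for each eigenvalue:
  λ = 3: 2 blocks summing to 3 forces exactly one block of size 2 and the rest size 1 → block sizes [2, 1]

Assembling the blocks gives a Jordan form
J =
  [3, 1, 0]
  [0, 3, 0]
  [0, 0, 3]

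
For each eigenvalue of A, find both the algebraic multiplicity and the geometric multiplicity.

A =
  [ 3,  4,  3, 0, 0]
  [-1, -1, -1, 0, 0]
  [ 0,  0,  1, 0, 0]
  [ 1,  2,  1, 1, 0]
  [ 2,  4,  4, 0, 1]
λ = 1: alg = 5, geom = 3

Step 1 — factor the characteristic polynomial to read off the algebraic multiplicities:
  χ_A(x) = (x - 1)^5

Step 2 — compute geometric multiplicities via the rank-nullity identity g(λ) = n − rank(A − λI):
  rank(A − (1)·I) = 2, so dim ker(A − (1)·I) = n − 2 = 3

Summary:
  λ = 1: algebraic multiplicity = 5, geometric multiplicity = 3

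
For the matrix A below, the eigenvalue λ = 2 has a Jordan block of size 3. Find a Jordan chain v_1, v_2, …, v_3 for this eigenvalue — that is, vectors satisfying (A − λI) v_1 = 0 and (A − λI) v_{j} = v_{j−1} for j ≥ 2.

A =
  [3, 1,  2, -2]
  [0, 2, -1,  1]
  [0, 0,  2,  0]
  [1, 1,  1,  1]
A Jordan chain for λ = 2 of length 3:
v_1 = (-1, 1, 0, 0)ᵀ
v_2 = (1, 0, 0, 1)ᵀ
v_3 = (1, 0, 0, 0)ᵀ

Let N = A − (2)·I. We want v_3 with N^3 v_3 = 0 but N^2 v_3 ≠ 0; then v_{j-1} := N · v_j for j = 3, …, 2.

Pick v_3 = (1, 0, 0, 0)ᵀ.
Then v_2 = N · v_3 = (1, 0, 0, 1)ᵀ.
Then v_1 = N · v_2 = (-1, 1, 0, 0)ᵀ.

Sanity check: (A − (2)·I) v_1 = (0, 0, 0, 0)ᵀ = 0. ✓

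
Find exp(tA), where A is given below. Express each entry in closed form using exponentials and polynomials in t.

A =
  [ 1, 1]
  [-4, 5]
e^{tA} =
  [-2*t*exp(3*t) + exp(3*t), t*exp(3*t)]
  [-4*t*exp(3*t), 2*t*exp(3*t) + exp(3*t)]

Strategy: write A = P · J · P⁻¹ where J is a Jordan canonical form, so e^{tA} = P · e^{tJ} · P⁻¹, and e^{tJ} can be computed block-by-block.

A has Jordan form
J =
  [3, 1]
  [0, 3]
(up to reordering of blocks).

Per-block formulas:
  For a 2×2 Jordan block J_2(3): exp(t · J_2(3)) = e^(3t)·(I + t·N), where N is the 2×2 nilpotent shift.

After assembling e^{tJ} and conjugating by P, we get:

e^{tA} =
  [-2*t*exp(3*t) + exp(3*t), t*exp(3*t)]
  [-4*t*exp(3*t), 2*t*exp(3*t) + exp(3*t)]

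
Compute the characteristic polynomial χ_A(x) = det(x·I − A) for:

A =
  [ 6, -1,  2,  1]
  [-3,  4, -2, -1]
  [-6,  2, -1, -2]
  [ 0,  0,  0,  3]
x^4 - 12*x^3 + 54*x^2 - 108*x + 81

Expanding det(x·I − A) (e.g. by cofactor expansion or by noting that A is similar to its Jordan form J, which has the same characteristic polynomial as A) gives
  χ_A(x) = x^4 - 12*x^3 + 54*x^2 - 108*x + 81
which factors as (x - 3)^4. The eigenvalues (with algebraic multiplicities) are λ = 3 with multiplicity 4.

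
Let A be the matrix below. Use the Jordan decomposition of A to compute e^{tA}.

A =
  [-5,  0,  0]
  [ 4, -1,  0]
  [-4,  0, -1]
e^{tA} =
  [exp(-5*t), 0, 0]
  [exp(-t) - exp(-5*t), exp(-t), 0]
  [-exp(-t) + exp(-5*t), 0, exp(-t)]

Strategy: write A = P · J · P⁻¹ where J is a Jordan canonical form, so e^{tA} = P · e^{tJ} · P⁻¹, and e^{tJ} can be computed block-by-block.

A has Jordan form
J =
  [-5,  0,  0]
  [ 0, -1,  0]
  [ 0,  0, -1]
(up to reordering of blocks).

Per-block formulas:
  For a 1×1 block at λ = -1: exp(t · [-1]) = [e^(-1t)].
  For a 1×1 block at λ = -5: exp(t · [-5]) = [e^(-5t)].

After assembling e^{tJ} and conjugating by P, we get:

e^{tA} =
  [exp(-5*t), 0, 0]
  [exp(-t) - exp(-5*t), exp(-t), 0]
  [-exp(-t) + exp(-5*t), 0, exp(-t)]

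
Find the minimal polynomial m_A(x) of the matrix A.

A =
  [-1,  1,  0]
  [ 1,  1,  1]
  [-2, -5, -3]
x^3 + 3*x^2 + 3*x + 1

The characteristic polynomial is χ_A(x) = (x + 1)^3, so the eigenvalues are known. The minimal polynomial is
  m_A(x) = Π_λ (x − λ)^{k_λ}
where k_λ is the size of the *largest* Jordan block for λ (equivalently, the smallest k with (A − λI)^k v = 0 for every generalised eigenvector v of λ).

  λ = -1: largest Jordan block has size 3, contributing (x + 1)^3

So m_A(x) = (x + 1)^3 = x^3 + 3*x^2 + 3*x + 1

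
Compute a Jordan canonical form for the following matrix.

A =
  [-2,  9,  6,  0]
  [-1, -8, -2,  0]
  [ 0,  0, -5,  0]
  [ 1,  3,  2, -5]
J_2(-5) ⊕ J_1(-5) ⊕ J_1(-5)

The characteristic polynomial is
  det(x·I − A) = x^4 + 20*x^3 + 150*x^2 + 500*x + 625 = (x + 5)^4

Eigenvalues and multiplicities (the geometric multiplicity of λ is n − rank(A − λI), which equals the number of Jordan blocks for λ):
  λ = -5: algebraic multiplicity = 4, geometric multiplicity = 3

Determining the block sizes for each eigenvalue:
  λ = -5: 3 blocks summing to 4 forces exactly one block of size 2 and the rest size 1 → block sizes [2, 1, 1]

Assembling the blocks gives a Jordan form
J =
  [-5,  1,  0,  0]
  [ 0, -5,  0,  0]
  [ 0,  0, -5,  0]
  [ 0,  0,  0, -5]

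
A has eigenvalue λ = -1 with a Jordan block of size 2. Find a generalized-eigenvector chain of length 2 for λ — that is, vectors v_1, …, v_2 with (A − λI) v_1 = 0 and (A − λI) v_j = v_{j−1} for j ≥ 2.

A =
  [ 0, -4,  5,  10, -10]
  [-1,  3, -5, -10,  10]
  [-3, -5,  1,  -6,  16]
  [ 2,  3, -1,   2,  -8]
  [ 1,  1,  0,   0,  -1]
A Jordan chain for λ = -1 of length 2:
v_1 = (1, -1, -3, 2, 1)ᵀ
v_2 = (1, 0, 0, 0, 0)ᵀ

Let N = A − (-1)·I. We want v_2 with N^2 v_2 = 0 but N^1 v_2 ≠ 0; then v_{j-1} := N · v_j for j = 2, …, 2.

Pick v_2 = (1, 0, 0, 0, 0)ᵀ.
Then v_1 = N · v_2 = (1, -1, -3, 2, 1)ᵀ.

Sanity check: (A − (-1)·I) v_1 = (0, 0, 0, 0, 0)ᵀ = 0. ✓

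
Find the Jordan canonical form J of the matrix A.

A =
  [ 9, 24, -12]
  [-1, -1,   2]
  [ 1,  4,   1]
J_2(3) ⊕ J_1(3)

The characteristic polynomial is
  det(x·I − A) = x^3 - 9*x^2 + 27*x - 27 = (x - 3)^3

Eigenvalues and multiplicities (the geometric multiplicity of λ is n − rank(A − λI), which equals the number of Jordan blocks for λ):
  λ = 3: algebraic multiplicity = 3, geometric multiplicity = 2

Determining the block sizes for each eigenvalue:
  λ = 3: 2 blocks summing to 3 forces exactly one block of size 2 and the rest size 1 → block sizes [2, 1]

Assembling the blocks gives a Jordan form
J =
  [3, 1, 0]
  [0, 3, 0]
  [0, 0, 3]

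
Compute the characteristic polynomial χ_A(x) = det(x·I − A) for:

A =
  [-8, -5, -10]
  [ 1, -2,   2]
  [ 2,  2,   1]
x^3 + 9*x^2 + 27*x + 27

Expanding det(x·I − A) (e.g. by cofactor expansion or by noting that A is similar to its Jordan form J, which has the same characteristic polynomial as A) gives
  χ_A(x) = x^3 + 9*x^2 + 27*x + 27
which factors as (x + 3)^3. The eigenvalues (with algebraic multiplicities) are λ = -3 with multiplicity 3.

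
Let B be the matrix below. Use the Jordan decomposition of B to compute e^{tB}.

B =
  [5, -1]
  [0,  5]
e^{tB} =
  [exp(5*t), -t*exp(5*t)]
  [0, exp(5*t)]

Strategy: write B = P · J · P⁻¹ where J is a Jordan canonical form, so e^{tB} = P · e^{tJ} · P⁻¹, and e^{tJ} can be computed block-by-block.

B has Jordan form
J =
  [5, 1]
  [0, 5]
(up to reordering of blocks).

Per-block formulas:
  For a 2×2 Jordan block J_2(5): exp(t · J_2(5)) = e^(5t)·(I + t·N), where N is the 2×2 nilpotent shift.

After assembling e^{tJ} and conjugating by P, we get:

e^{tB} =
  [exp(5*t), -t*exp(5*t)]
  [0, exp(5*t)]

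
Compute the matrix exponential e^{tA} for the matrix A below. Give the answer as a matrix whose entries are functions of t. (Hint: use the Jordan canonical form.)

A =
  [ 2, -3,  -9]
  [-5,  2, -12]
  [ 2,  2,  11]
e^{tA} =
  [3*t^2*exp(5*t) - 3*t*exp(5*t) + exp(5*t), -3*t*exp(5*t), 9*t^2*exp(5*t)/2 - 9*t*exp(5*t)]
  [3*t^2*exp(5*t) - 5*t*exp(5*t), -3*t*exp(5*t) + exp(5*t), 9*t^2*exp(5*t)/2 - 12*t*exp(5*t)]
  [-2*t^2*exp(5*t) + 2*t*exp(5*t), 2*t*exp(5*t), -3*t^2*exp(5*t) + 6*t*exp(5*t) + exp(5*t)]

Strategy: write A = P · J · P⁻¹ where J is a Jordan canonical form, so e^{tA} = P · e^{tJ} · P⁻¹, and e^{tJ} can be computed block-by-block.

A has Jordan form
J =
  [5, 1, 0]
  [0, 5, 1]
  [0, 0, 5]
(up to reordering of blocks).

Per-block formulas:
  For a 3×3 Jordan block J_3(5): exp(t · J_3(5)) = e^(5t)·(I + t·N + (t^2/2)·N^2), where N is the 3×3 nilpotent shift.

After assembling e^{tJ} and conjugating by P, we get:

e^{tA} =
  [3*t^2*exp(5*t) - 3*t*exp(5*t) + exp(5*t), -3*t*exp(5*t), 9*t^2*exp(5*t)/2 - 9*t*exp(5*t)]
  [3*t^2*exp(5*t) - 5*t*exp(5*t), -3*t*exp(5*t) + exp(5*t), 9*t^2*exp(5*t)/2 - 12*t*exp(5*t)]
  [-2*t^2*exp(5*t) + 2*t*exp(5*t), 2*t*exp(5*t), -3*t^2*exp(5*t) + 6*t*exp(5*t) + exp(5*t)]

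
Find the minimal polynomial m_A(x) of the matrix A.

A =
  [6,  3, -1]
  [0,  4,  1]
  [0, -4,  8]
x^3 - 18*x^2 + 108*x - 216

The characteristic polynomial is χ_A(x) = (x - 6)^3, so the eigenvalues are known. The minimal polynomial is
  m_A(x) = Π_λ (x − λ)^{k_λ}
where k_λ is the size of the *largest* Jordan block for λ (equivalently, the smallest k with (A − λI)^k v = 0 for every generalised eigenvector v of λ).

  λ = 6: largest Jordan block has size 3, contributing (x − 6)^3

So m_A(x) = (x - 6)^3 = x^3 - 18*x^2 + 108*x - 216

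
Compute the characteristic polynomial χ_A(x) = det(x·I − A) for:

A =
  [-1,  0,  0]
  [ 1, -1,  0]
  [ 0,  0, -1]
x^3 + 3*x^2 + 3*x + 1

Expanding det(x·I − A) (e.g. by cofactor expansion or by noting that A is similar to its Jordan form J, which has the same characteristic polynomial as A) gives
  χ_A(x) = x^3 + 3*x^2 + 3*x + 1
which factors as (x + 1)^3. The eigenvalues (with algebraic multiplicities) are λ = -1 with multiplicity 3.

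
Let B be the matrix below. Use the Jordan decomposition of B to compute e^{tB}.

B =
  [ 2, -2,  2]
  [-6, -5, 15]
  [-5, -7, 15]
e^{tB} =
  [3*t^2*exp(4*t) - 2*t*exp(4*t) + exp(4*t), 4*t^2*exp(4*t) - 2*t*exp(4*t), -6*t^2*exp(4*t) + 2*t*exp(4*t)]
  [-9*t^2*exp(4*t)/2 - 6*t*exp(4*t), -6*t^2*exp(4*t) - 9*t*exp(4*t) + exp(4*t), 9*t^2*exp(4*t) + 15*t*exp(4*t)]
  [-3*t^2*exp(4*t)/2 - 5*t*exp(4*t), -2*t^2*exp(4*t) - 7*t*exp(4*t), 3*t^2*exp(4*t) + 11*t*exp(4*t) + exp(4*t)]

Strategy: write B = P · J · P⁻¹ where J is a Jordan canonical form, so e^{tB} = P · e^{tJ} · P⁻¹, and e^{tJ} can be computed block-by-block.

B has Jordan form
J =
  [4, 1, 0]
  [0, 4, 1]
  [0, 0, 4]
(up to reordering of blocks).

Per-block formulas:
  For a 3×3 Jordan block J_3(4): exp(t · J_3(4)) = e^(4t)·(I + t·N + (t^2/2)·N^2), where N is the 3×3 nilpotent shift.

After assembling e^{tJ} and conjugating by P, we get:

e^{tB} =
  [3*t^2*exp(4*t) - 2*t*exp(4*t) + exp(4*t), 4*t^2*exp(4*t) - 2*t*exp(4*t), -6*t^2*exp(4*t) + 2*t*exp(4*t)]
  [-9*t^2*exp(4*t)/2 - 6*t*exp(4*t), -6*t^2*exp(4*t) - 9*t*exp(4*t) + exp(4*t), 9*t^2*exp(4*t) + 15*t*exp(4*t)]
  [-3*t^2*exp(4*t)/2 - 5*t*exp(4*t), -2*t^2*exp(4*t) - 7*t*exp(4*t), 3*t^2*exp(4*t) + 11*t*exp(4*t) + exp(4*t)]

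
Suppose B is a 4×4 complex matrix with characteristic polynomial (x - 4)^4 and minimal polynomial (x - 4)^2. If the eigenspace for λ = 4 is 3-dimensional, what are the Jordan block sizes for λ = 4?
Block sizes for λ = 4: [2, 1, 1]

Step 1 — from the characteristic polynomial, algebraic multiplicity of λ = 4 is 4. From dim ker(B − (4)·I) = 3, there are exactly 3 Jordan blocks for λ = 4.
Step 2 — from the minimal polynomial, the factor (x − 4)^2 tells us the largest block for λ = 4 has size 2.
Step 3 — with total size 4, 3 blocks, and largest block 2, the block sizes (in nonincreasing order) are [2, 1, 1].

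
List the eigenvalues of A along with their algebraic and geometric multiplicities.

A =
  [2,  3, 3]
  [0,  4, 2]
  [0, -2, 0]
λ = 2: alg = 3, geom = 2

Step 1 — factor the characteristic polynomial to read off the algebraic multiplicities:
  χ_A(x) = (x - 2)^3

Step 2 — compute geometric multiplicities via the rank-nullity identity g(λ) = n − rank(A − λI):
  rank(A − (2)·I) = 1, so dim ker(A − (2)·I) = n − 1 = 2

Summary:
  λ = 2: algebraic multiplicity = 3, geometric multiplicity = 2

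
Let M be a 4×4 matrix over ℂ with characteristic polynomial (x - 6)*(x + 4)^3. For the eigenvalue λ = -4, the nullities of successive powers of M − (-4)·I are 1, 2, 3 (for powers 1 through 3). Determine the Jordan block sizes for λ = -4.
Block sizes for λ = -4: [3]

From the dimensions of kernels of powers, the number of Jordan blocks of size at least j is d_j − d_{j−1} where d_j = dim ker(N^j) (with d_0 = 0). Computing the differences gives [1, 1, 1].
The number of blocks of size exactly k is (#blocks of size ≥ k) − (#blocks of size ≥ k + 1), so the partition is: 1 block(s) of size 3.
In nonincreasing order the block sizes are [3].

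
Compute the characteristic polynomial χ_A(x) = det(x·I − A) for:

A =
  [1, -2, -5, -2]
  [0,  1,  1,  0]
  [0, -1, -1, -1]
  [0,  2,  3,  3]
x^4 - 4*x^3 + 6*x^2 - 4*x + 1

Expanding det(x·I − A) (e.g. by cofactor expansion or by noting that A is similar to its Jordan form J, which has the same characteristic polynomial as A) gives
  χ_A(x) = x^4 - 4*x^3 + 6*x^2 - 4*x + 1
which factors as (x - 1)^4. The eigenvalues (with algebraic multiplicities) are λ = 1 with multiplicity 4.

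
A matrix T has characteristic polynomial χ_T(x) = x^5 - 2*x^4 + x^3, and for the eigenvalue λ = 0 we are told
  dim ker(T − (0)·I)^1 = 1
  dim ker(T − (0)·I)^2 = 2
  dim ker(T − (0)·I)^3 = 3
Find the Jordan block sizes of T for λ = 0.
Block sizes for λ = 0: [3]

From the dimensions of kernels of powers, the number of Jordan blocks of size at least j is d_j − d_{j−1} where d_j = dim ker(N^j) (with d_0 = 0). Computing the differences gives [1, 1, 1].
The number of blocks of size exactly k is (#blocks of size ≥ k) − (#blocks of size ≥ k + 1), so the partition is: 1 block(s) of size 3.
In nonincreasing order the block sizes are [3].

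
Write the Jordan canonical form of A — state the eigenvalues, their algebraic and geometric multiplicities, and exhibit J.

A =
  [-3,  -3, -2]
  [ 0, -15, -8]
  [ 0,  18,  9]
J_2(-3) ⊕ J_1(-3)

The characteristic polynomial is
  det(x·I − A) = x^3 + 9*x^2 + 27*x + 27 = (x + 3)^3

Eigenvalues and multiplicities (the geometric multiplicity of λ is n − rank(A − λI), which equals the number of Jordan blocks for λ):
  λ = -3: algebraic multiplicity = 3, geometric multiplicity = 2

Determining the block sizes for each eigenvalue:
  λ = -3: 2 blocks summing to 3 forces exactly one block of size 2 and the rest size 1 → block sizes [2, 1]

Assembling the blocks gives a Jordan form
J =
  [-3,  1,  0]
  [ 0, -3,  0]
  [ 0,  0, -3]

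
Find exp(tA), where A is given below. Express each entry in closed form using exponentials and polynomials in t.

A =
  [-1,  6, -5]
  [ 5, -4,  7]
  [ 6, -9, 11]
e^{tA} =
  [9*t^2*exp(2*t)/2 - 3*t*exp(2*t) + exp(2*t), -9*t^2*exp(2*t)/2 + 6*t*exp(2*t), 6*t^2*exp(2*t) - 5*t*exp(2*t)]
  [-3*t^2*exp(2*t)/2 + 5*t*exp(2*t), 3*t^2*exp(2*t)/2 - 6*t*exp(2*t) + exp(2*t), -2*t^2*exp(2*t) + 7*t*exp(2*t)]
  [-9*t^2*exp(2*t)/2 + 6*t*exp(2*t), 9*t^2*exp(2*t)/2 - 9*t*exp(2*t), -6*t^2*exp(2*t) + 9*t*exp(2*t) + exp(2*t)]

Strategy: write A = P · J · P⁻¹ where J is a Jordan canonical form, so e^{tA} = P · e^{tJ} · P⁻¹, and e^{tJ} can be computed block-by-block.

A has Jordan form
J =
  [2, 1, 0]
  [0, 2, 1]
  [0, 0, 2]
(up to reordering of blocks).

Per-block formulas:
  For a 3×3 Jordan block J_3(2): exp(t · J_3(2)) = e^(2t)·(I + t·N + (t^2/2)·N^2), where N is the 3×3 nilpotent shift.

After assembling e^{tJ} and conjugating by P, we get:

e^{tA} =
  [9*t^2*exp(2*t)/2 - 3*t*exp(2*t) + exp(2*t), -9*t^2*exp(2*t)/2 + 6*t*exp(2*t), 6*t^2*exp(2*t) - 5*t*exp(2*t)]
  [-3*t^2*exp(2*t)/2 + 5*t*exp(2*t), 3*t^2*exp(2*t)/2 - 6*t*exp(2*t) + exp(2*t), -2*t^2*exp(2*t) + 7*t*exp(2*t)]
  [-9*t^2*exp(2*t)/2 + 6*t*exp(2*t), 9*t^2*exp(2*t)/2 - 9*t*exp(2*t), -6*t^2*exp(2*t) + 9*t*exp(2*t) + exp(2*t)]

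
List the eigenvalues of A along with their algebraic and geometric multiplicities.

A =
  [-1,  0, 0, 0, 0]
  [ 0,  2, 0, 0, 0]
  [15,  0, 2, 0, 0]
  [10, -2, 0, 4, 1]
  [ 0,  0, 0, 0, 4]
λ = -1: alg = 1, geom = 1; λ = 2: alg = 2, geom = 2; λ = 4: alg = 2, geom = 1

Step 1 — factor the characteristic polynomial to read off the algebraic multiplicities:
  χ_A(x) = (x - 4)^2*(x - 2)^2*(x + 1)

Step 2 — compute geometric multiplicities via the rank-nullity identity g(λ) = n − rank(A − λI):
  rank(A − (-1)·I) = 4, so dim ker(A − (-1)·I) = n − 4 = 1
  rank(A − (2)·I) = 3, so dim ker(A − (2)·I) = n − 3 = 2
  rank(A − (4)·I) = 4, so dim ker(A − (4)·I) = n − 4 = 1

Summary:
  λ = -1: algebraic multiplicity = 1, geometric multiplicity = 1
  λ = 2: algebraic multiplicity = 2, geometric multiplicity = 2
  λ = 4: algebraic multiplicity = 2, geometric multiplicity = 1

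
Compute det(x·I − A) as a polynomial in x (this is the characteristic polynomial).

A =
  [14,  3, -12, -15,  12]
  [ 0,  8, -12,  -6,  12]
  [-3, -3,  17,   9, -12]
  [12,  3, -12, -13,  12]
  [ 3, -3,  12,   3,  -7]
x^5 - 19*x^4 + 139*x^3 - 485*x^2 + 800*x - 500

Expanding det(x·I − A) (e.g. by cofactor expansion or by noting that A is similar to its Jordan form J, which has the same characteristic polynomial as A) gives
  χ_A(x) = x^5 - 19*x^4 + 139*x^3 - 485*x^2 + 800*x - 500
which factors as (x - 5)^3*(x - 2)^2. The eigenvalues (with algebraic multiplicities) are λ = 2 with multiplicity 2, λ = 5 with multiplicity 3.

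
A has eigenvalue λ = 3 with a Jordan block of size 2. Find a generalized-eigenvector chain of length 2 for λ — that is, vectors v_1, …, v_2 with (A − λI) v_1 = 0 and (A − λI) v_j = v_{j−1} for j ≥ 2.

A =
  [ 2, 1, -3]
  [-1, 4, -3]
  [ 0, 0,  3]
A Jordan chain for λ = 3 of length 2:
v_1 = (-1, -1, 0)ᵀ
v_2 = (1, 0, 0)ᵀ

Let N = A − (3)·I. We want v_2 with N^2 v_2 = 0 but N^1 v_2 ≠ 0; then v_{j-1} := N · v_j for j = 2, …, 2.

Pick v_2 = (1, 0, 0)ᵀ.
Then v_1 = N · v_2 = (-1, -1, 0)ᵀ.

Sanity check: (A − (3)·I) v_1 = (0, 0, 0)ᵀ = 0. ✓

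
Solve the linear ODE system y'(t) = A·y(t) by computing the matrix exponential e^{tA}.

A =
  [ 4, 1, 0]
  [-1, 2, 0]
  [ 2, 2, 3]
e^{tA} =
  [t*exp(3*t) + exp(3*t), t*exp(3*t), 0]
  [-t*exp(3*t), -t*exp(3*t) + exp(3*t), 0]
  [2*t*exp(3*t), 2*t*exp(3*t), exp(3*t)]

Strategy: write A = P · J · P⁻¹ where J is a Jordan canonical form, so e^{tA} = P · e^{tJ} · P⁻¹, and e^{tJ} can be computed block-by-block.

A has Jordan form
J =
  [3, 1, 0]
  [0, 3, 0]
  [0, 0, 3]
(up to reordering of blocks).

Per-block formulas:
  For a 1×1 block at λ = 3: exp(t · [3]) = [e^(3t)].
  For a 2×2 Jordan block J_2(3): exp(t · J_2(3)) = e^(3t)·(I + t·N), where N is the 2×2 nilpotent shift.

After assembling e^{tJ} and conjugating by P, we get:

e^{tA} =
  [t*exp(3*t) + exp(3*t), t*exp(3*t), 0]
  [-t*exp(3*t), -t*exp(3*t) + exp(3*t), 0]
  [2*t*exp(3*t), 2*t*exp(3*t), exp(3*t)]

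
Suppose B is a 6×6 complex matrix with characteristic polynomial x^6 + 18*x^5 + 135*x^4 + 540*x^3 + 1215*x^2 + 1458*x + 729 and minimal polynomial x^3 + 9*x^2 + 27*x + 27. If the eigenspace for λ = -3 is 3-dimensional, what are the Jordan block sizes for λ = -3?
Block sizes for λ = -3: [3, 2, 1]

Step 1 — from the characteristic polynomial, algebraic multiplicity of λ = -3 is 6. From dim ker(B − (-3)·I) = 3, there are exactly 3 Jordan blocks for λ = -3.
Step 2 — from the minimal polynomial, the factor (x + 3)^3 tells us the largest block for λ = -3 has size 3.
Step 3 — with total size 6, 3 blocks, and largest block 3, the block sizes (in nonincreasing order) are [3, 2, 1].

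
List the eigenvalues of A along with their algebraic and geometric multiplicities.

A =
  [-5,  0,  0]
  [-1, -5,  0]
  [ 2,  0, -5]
λ = -5: alg = 3, geom = 2

Step 1 — factor the characteristic polynomial to read off the algebraic multiplicities:
  χ_A(x) = (x + 5)^3

Step 2 — compute geometric multiplicities via the rank-nullity identity g(λ) = n − rank(A − λI):
  rank(A − (-5)·I) = 1, so dim ker(A − (-5)·I) = n − 1 = 2

Summary:
  λ = -5: algebraic multiplicity = 3, geometric multiplicity = 2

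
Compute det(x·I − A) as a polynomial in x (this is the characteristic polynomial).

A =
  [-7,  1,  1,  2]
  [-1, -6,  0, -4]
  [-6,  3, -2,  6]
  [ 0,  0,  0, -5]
x^4 + 20*x^3 + 150*x^2 + 500*x + 625

Expanding det(x·I − A) (e.g. by cofactor expansion or by noting that A is similar to its Jordan form J, which has the same characteristic polynomial as A) gives
  χ_A(x) = x^4 + 20*x^3 + 150*x^2 + 500*x + 625
which factors as (x + 5)^4. The eigenvalues (with algebraic multiplicities) are λ = -5 with multiplicity 4.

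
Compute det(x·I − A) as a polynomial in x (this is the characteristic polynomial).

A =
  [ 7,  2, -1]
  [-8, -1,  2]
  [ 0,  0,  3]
x^3 - 9*x^2 + 27*x - 27

Expanding det(x·I − A) (e.g. by cofactor expansion or by noting that A is similar to its Jordan form J, which has the same characteristic polynomial as A) gives
  χ_A(x) = x^3 - 9*x^2 + 27*x - 27
which factors as (x - 3)^3. The eigenvalues (with algebraic multiplicities) are λ = 3 with multiplicity 3.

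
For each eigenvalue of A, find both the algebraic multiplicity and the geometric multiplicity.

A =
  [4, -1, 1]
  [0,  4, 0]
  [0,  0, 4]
λ = 4: alg = 3, geom = 2

Step 1 — factor the characteristic polynomial to read off the algebraic multiplicities:
  χ_A(x) = (x - 4)^3

Step 2 — compute geometric multiplicities via the rank-nullity identity g(λ) = n − rank(A − λI):
  rank(A − (4)·I) = 1, so dim ker(A − (4)·I) = n − 1 = 2

Summary:
  λ = 4: algebraic multiplicity = 3, geometric multiplicity = 2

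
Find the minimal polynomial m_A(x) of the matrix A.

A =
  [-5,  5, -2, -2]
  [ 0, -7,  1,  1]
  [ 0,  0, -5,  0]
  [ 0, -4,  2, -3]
x^3 + 15*x^2 + 75*x + 125

The characteristic polynomial is χ_A(x) = (x + 5)^4, so the eigenvalues are known. The minimal polynomial is
  m_A(x) = Π_λ (x − λ)^{k_λ}
where k_λ is the size of the *largest* Jordan block for λ (equivalently, the smallest k with (A − λI)^k v = 0 for every generalised eigenvector v of λ).

  λ = -5: largest Jordan block has size 3, contributing (x + 5)^3

So m_A(x) = (x + 5)^3 = x^3 + 15*x^2 + 75*x + 125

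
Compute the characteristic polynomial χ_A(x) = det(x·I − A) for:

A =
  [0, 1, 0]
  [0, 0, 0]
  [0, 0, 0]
x^3

Expanding det(x·I − A) (e.g. by cofactor expansion or by noting that A is similar to its Jordan form J, which has the same characteristic polynomial as A) gives
  χ_A(x) = x^3
which factors as x^3. The eigenvalues (with algebraic multiplicities) are λ = 0 with multiplicity 3.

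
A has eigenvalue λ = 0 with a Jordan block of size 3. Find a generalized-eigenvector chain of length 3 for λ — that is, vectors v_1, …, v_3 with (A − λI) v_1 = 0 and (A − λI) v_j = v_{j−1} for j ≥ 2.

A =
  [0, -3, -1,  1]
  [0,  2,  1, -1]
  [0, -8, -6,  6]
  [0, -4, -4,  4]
A Jordan chain for λ = 0 of length 3:
v_1 = (-2, 0, 8, 8)ᵀ
v_2 = (-3, 2, -8, -4)ᵀ
v_3 = (0, 1, 0, 0)ᵀ

Let N = A − (0)·I. We want v_3 with N^3 v_3 = 0 but N^2 v_3 ≠ 0; then v_{j-1} := N · v_j for j = 3, …, 2.

Pick v_3 = (0, 1, 0, 0)ᵀ.
Then v_2 = N · v_3 = (-3, 2, -8, -4)ᵀ.
Then v_1 = N · v_2 = (-2, 0, 8, 8)ᵀ.

Sanity check: (A − (0)·I) v_1 = (0, 0, 0, 0)ᵀ = 0. ✓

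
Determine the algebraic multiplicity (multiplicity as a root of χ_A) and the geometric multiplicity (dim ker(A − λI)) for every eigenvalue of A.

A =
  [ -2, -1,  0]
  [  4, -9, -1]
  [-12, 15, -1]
λ = -4: alg = 3, geom = 1

Step 1 — factor the characteristic polynomial to read off the algebraic multiplicities:
  χ_A(x) = (x + 4)^3

Step 2 — compute geometric multiplicities via the rank-nullity identity g(λ) = n − rank(A − λI):
  rank(A − (-4)·I) = 2, so dim ker(A − (-4)·I) = n − 2 = 1

Summary:
  λ = -4: algebraic multiplicity = 3, geometric multiplicity = 1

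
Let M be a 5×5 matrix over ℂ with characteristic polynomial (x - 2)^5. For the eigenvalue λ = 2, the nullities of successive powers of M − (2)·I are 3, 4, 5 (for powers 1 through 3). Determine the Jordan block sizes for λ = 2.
Block sizes for λ = 2: [3, 1, 1]

From the dimensions of kernels of powers, the number of Jordan blocks of size at least j is d_j − d_{j−1} where d_j = dim ker(N^j) (with d_0 = 0). Computing the differences gives [3, 1, 1].
The number of blocks of size exactly k is (#blocks of size ≥ k) − (#blocks of size ≥ k + 1), so the partition is: 2 block(s) of size 1, 1 block(s) of size 3.
In nonincreasing order the block sizes are [3, 1, 1].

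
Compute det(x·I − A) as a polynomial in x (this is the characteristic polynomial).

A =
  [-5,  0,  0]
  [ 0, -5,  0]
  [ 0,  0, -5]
x^3 + 15*x^2 + 75*x + 125

Expanding det(x·I − A) (e.g. by cofactor expansion or by noting that A is similar to its Jordan form J, which has the same characteristic polynomial as A) gives
  χ_A(x) = x^3 + 15*x^2 + 75*x + 125
which factors as (x + 5)^3. The eigenvalues (with algebraic multiplicities) are λ = -5 with multiplicity 3.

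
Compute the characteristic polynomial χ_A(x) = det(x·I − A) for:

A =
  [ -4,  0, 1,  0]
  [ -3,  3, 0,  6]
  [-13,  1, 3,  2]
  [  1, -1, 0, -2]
x^4

Expanding det(x·I − A) (e.g. by cofactor expansion or by noting that A is similar to its Jordan form J, which has the same characteristic polynomial as A) gives
  χ_A(x) = x^4
which factors as x^4. The eigenvalues (with algebraic multiplicities) are λ = 0 with multiplicity 4.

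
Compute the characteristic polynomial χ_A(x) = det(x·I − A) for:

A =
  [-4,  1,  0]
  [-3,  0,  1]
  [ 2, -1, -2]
x^3 + 6*x^2 + 12*x + 8

Expanding det(x·I − A) (e.g. by cofactor expansion or by noting that A is similar to its Jordan form J, which has the same characteristic polynomial as A) gives
  χ_A(x) = x^3 + 6*x^2 + 12*x + 8
which factors as (x + 2)^3. The eigenvalues (with algebraic multiplicities) are λ = -2 with multiplicity 3.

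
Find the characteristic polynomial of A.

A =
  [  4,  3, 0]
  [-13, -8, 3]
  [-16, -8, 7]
x^3 - 3*x^2 + 3*x - 1

Expanding det(x·I − A) (e.g. by cofactor expansion or by noting that A is similar to its Jordan form J, which has the same characteristic polynomial as A) gives
  χ_A(x) = x^3 - 3*x^2 + 3*x - 1
which factors as (x - 1)^3. The eigenvalues (with algebraic multiplicities) are λ = 1 with multiplicity 3.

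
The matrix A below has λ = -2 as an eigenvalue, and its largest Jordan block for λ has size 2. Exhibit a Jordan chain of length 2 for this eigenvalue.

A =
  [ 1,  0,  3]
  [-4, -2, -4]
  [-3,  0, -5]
A Jordan chain for λ = -2 of length 2:
v_1 = (3, -4, -3)ᵀ
v_2 = (1, 0, 0)ᵀ

Let N = A − (-2)·I. We want v_2 with N^2 v_2 = 0 but N^1 v_2 ≠ 0; then v_{j-1} := N · v_j for j = 2, …, 2.

Pick v_2 = (1, 0, 0)ᵀ.
Then v_1 = N · v_2 = (3, -4, -3)ᵀ.

Sanity check: (A − (-2)·I) v_1 = (0, 0, 0)ᵀ = 0. ✓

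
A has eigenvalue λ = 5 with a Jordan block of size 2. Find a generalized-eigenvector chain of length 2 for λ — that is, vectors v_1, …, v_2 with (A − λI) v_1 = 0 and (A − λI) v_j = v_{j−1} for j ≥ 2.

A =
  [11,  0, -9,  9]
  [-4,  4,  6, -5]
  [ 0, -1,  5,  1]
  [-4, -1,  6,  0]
A Jordan chain for λ = 5 of length 2:
v_1 = (6, -4, 0, -4)ᵀ
v_2 = (1, 0, 0, 0)ᵀ

Let N = A − (5)·I. We want v_2 with N^2 v_2 = 0 but N^1 v_2 ≠ 0; then v_{j-1} := N · v_j for j = 2, …, 2.

Pick v_2 = (1, 0, 0, 0)ᵀ.
Then v_1 = N · v_2 = (6, -4, 0, -4)ᵀ.

Sanity check: (A − (5)·I) v_1 = (0, 0, 0, 0)ᵀ = 0. ✓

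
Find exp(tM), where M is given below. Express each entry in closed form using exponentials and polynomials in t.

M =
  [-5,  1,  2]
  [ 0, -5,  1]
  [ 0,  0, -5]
e^{tM} =
  [exp(-5*t), t*exp(-5*t), t^2*exp(-5*t)/2 + 2*t*exp(-5*t)]
  [0, exp(-5*t), t*exp(-5*t)]
  [0, 0, exp(-5*t)]

Strategy: write M = P · J · P⁻¹ where J is a Jordan canonical form, so e^{tM} = P · e^{tJ} · P⁻¹, and e^{tJ} can be computed block-by-block.

M has Jordan form
J =
  [-5,  1,  0]
  [ 0, -5,  1]
  [ 0,  0, -5]
(up to reordering of blocks).

Per-block formulas:
  For a 3×3 Jordan block J_3(-5): exp(t · J_3(-5)) = e^(-5t)·(I + t·N + (t^2/2)·N^2), where N is the 3×3 nilpotent shift.

After assembling e^{tJ} and conjugating by P, we get:

e^{tM} =
  [exp(-5*t), t*exp(-5*t), t^2*exp(-5*t)/2 + 2*t*exp(-5*t)]
  [0, exp(-5*t), t*exp(-5*t)]
  [0, 0, exp(-5*t)]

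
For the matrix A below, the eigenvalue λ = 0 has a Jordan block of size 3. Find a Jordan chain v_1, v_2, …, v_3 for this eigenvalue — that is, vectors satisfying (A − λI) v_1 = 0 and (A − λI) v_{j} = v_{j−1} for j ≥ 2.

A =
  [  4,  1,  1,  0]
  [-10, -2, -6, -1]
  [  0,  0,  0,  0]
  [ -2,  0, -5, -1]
A Jordan chain for λ = 0 of length 3:
v_1 = (-6, 24, 0, 12)ᵀ
v_2 = (10, -46, 0, -32)ᵀ
v_3 = (1, 0, 6, 0)ᵀ

Let N = A − (0)·I. We want v_3 with N^3 v_3 = 0 but N^2 v_3 ≠ 0; then v_{j-1} := N · v_j for j = 3, …, 2.

Pick v_3 = (1, 0, 6, 0)ᵀ.
Then v_2 = N · v_3 = (10, -46, 0, -32)ᵀ.
Then v_1 = N · v_2 = (-6, 24, 0, 12)ᵀ.

Sanity check: (A − (0)·I) v_1 = (0, 0, 0, 0)ᵀ = 0. ✓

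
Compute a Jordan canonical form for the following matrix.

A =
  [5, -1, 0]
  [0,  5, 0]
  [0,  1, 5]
J_2(5) ⊕ J_1(5)

The characteristic polynomial is
  det(x·I − A) = x^3 - 15*x^2 + 75*x - 125 = (x - 5)^3

Eigenvalues and multiplicities (the geometric multiplicity of λ is n − rank(A − λI), which equals the number of Jordan blocks for λ):
  λ = 5: algebraic multiplicity = 3, geometric multiplicity = 2

Determining the block sizes for each eigenvalue:
  λ = 5: 2 blocks summing to 3 forces exactly one block of size 2 and the rest size 1 → block sizes [2, 1]

Assembling the blocks gives a Jordan form
J =
  [5, 1, 0]
  [0, 5, 0]
  [0, 0, 5]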